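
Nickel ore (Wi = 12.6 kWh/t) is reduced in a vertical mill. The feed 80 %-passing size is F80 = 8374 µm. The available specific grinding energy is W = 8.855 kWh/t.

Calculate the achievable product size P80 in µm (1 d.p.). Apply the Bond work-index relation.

P80 = 151.6 µm

W = 10·Wi·(P80^(-½) − F80^(-½))
P80^-0.5 = F80^-0.5 + W/(10 Wi)
  = 8.8550/(10·12.6) + 1/√8374 = 0.070278 + 0.010928 = 0.081206
P80 = (1/0.081206)² = 12.3144² = 151.64 µm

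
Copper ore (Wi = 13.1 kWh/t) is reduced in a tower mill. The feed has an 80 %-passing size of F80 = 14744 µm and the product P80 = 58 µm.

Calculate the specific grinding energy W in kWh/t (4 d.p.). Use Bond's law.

W = 16.1223 kWh/t

Bond: W = 10·Wi·(1/√P80 − 1/√F80)
1/√58 = 0.131306;  1/√14744 = 0.008236
W = 10·13.1·(0.131306 − 0.008236) = 16.1223 kWh/t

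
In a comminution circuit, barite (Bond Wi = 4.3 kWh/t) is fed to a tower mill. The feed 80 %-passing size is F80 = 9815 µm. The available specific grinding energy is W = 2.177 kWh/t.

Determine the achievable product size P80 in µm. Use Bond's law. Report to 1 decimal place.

P80 = 271.2 µm

W = 10·Wi·(P80^(-½) − F80^(-½))
P80^-0.5 = F80^-0.5 + W/(10 Wi)
  = 2.1770/(10·4.3) + 1/√9815 = 0.050628 + 0.010094 = 0.060722
P80 = (1/0.060722)² = 16.4686² = 271.21 µm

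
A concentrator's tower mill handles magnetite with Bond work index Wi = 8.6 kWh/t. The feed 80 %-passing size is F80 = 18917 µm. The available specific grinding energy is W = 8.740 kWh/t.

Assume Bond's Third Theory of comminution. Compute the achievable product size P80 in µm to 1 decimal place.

P80 = 84.3 µm

W = 10 Wi (P80^-0.5 − F80^-0.5)
⇒ 1/√P80 = W/(10·Wi) + 1/√F80
  = 8.7400/(10·8.6) + 1/√18917 = 0.101628 + 0.007271 = 0.108899
P80 = (1/0.108899)² = 9.1829² = 84.32 µm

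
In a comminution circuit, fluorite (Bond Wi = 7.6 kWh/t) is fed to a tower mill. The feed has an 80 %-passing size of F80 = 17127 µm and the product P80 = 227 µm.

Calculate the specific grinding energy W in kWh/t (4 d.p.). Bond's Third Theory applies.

Bond:  W = 10 Wi (1/√P − 1/√F)
1/√227 = 0.066372;  1/√17127 = 0.007641
W = 10·7.6·(0.066372 − 0.007641) = 4.4636 kWh/t

W = 4.4636 kWh/t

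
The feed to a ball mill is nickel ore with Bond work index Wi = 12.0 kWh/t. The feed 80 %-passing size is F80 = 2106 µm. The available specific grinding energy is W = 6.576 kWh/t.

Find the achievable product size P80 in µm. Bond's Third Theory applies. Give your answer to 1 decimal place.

P80 = 170.5 µm

W = 10 Wi / √P80 − 10 Wi / √F80
⇒ 1/√P80 = W/(10 Wi) + 1/√F80
  = 6.5760/(10·12.0) + 1/√2106 = 0.054800 + 0.021791 = 0.076591
P80 = (1/0.076591)² = 13.0564² = 170.47 µm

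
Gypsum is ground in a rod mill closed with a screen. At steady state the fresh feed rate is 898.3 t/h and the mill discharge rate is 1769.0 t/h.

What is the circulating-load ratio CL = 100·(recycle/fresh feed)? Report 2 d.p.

CL = 96.93 %

M = F + R at steady state, so:
R = M − F = 1769.0 − 898.3 = 870.7 t/h
CL = 100·R/F = 100·870.7/898.3 = 96.93 %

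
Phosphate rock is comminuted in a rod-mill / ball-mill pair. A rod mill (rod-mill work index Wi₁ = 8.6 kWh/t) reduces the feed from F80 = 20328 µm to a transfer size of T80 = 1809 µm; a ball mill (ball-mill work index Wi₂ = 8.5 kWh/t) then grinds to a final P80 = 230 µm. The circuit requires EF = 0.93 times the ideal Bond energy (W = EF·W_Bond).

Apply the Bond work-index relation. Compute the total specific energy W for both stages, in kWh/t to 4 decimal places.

W = 4.6733 kWh/t

W = 10 Wi (P80^-0.5 − F80^-0.5)
Stage 1 (20328→1809 µm, Wi₁=8.6): W₁ = 10·8.6·(0.023512 − 0.007014) = 1.4188 kWh/t
Stage 2 (1809→230 µm, Wi₂=8.5): W₂ = 10·8.5·(0.065938 − 0.023512) = 3.6063 kWh/t
W = W₁ + W₂ = 1.4188 + 3.6063 = 5.0251 kWh/t
Corrected W = EF·W_Bond = 0.93·5.0251 = 4.6733 kWh/t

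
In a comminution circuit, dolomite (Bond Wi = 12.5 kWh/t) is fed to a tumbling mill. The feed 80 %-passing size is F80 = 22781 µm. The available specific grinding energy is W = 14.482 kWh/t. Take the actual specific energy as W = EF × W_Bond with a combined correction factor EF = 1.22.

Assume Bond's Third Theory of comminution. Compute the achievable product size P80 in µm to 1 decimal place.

P80 = 96.9 µm

Bond:  W = 10 Wi (1/√P − 1/√F)
W_Bond = W / EF = 14.482 / 1.22 = 11.8705 kWh/t
⇒ 1/√P80 = W_Bond/(10 Wi) + 1/√F80
  = 11.8705/(10·12.5) + 1/√22781 = 0.094964 + 0.006625 = 0.101589
P80 = (1/0.101589)² = 9.8436² = 96.90 µm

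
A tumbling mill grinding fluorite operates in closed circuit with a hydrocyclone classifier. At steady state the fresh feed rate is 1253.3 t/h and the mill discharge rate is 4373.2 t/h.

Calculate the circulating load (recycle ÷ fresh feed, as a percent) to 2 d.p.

CL = 248.93 %

Mill node: discharge = fresh + recycle.
R = M − F = 4373.2 − 1253.3 = 3119.9 t/h
CL = 100·R/F = 100·3119.9/1253.3 = 248.93 %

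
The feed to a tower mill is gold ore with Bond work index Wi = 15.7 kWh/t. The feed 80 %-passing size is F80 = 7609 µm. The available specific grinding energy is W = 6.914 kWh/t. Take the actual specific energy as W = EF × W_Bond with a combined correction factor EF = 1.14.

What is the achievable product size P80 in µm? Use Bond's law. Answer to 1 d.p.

Bond: W = 10·Wi·(1/√P80 − 1/√F80)
W_Bond = W / EF = 6.914 / 1.14 = 6.0649 kWh/t
⇒ 1/√P80 = W_Bond/(10·Wi) + 1/√F80
  = 6.0649/(10·15.7) + 1/√7609 = 0.038630 + 0.011464 = 0.050094
P80 = (1/0.050094)² = 19.9625² = 398.50 µm

P80 = 398.5 µm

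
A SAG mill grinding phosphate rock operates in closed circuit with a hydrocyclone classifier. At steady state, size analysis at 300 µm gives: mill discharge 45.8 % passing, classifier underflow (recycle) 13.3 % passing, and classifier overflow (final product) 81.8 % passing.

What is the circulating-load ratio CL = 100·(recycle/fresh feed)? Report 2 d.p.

Two-product formula at 300 µm:
(1+r)·d = r·u + o ⇒ r = (o−d)/(d−u)
r = (81.8 − 45.8)/(45.8 − 13.3) = 36.0/32.5 = 1.1077
CL = 100·r = 110.77 %

CL = 110.77 %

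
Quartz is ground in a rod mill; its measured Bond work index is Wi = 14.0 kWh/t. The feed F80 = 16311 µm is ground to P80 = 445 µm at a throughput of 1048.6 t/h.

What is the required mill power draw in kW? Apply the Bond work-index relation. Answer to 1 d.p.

W_Bond = 10·Wi·(1/√P₈₀ − 1/√F₈₀)
W = 10·14.0·(1/√445 − 1/√16311) = 10·14.0·(0.039575) = 5.5404 kWh/t
Mill draw = 5.5404 × 1048.6 = 5809.7 kW

P = 5809.7 kW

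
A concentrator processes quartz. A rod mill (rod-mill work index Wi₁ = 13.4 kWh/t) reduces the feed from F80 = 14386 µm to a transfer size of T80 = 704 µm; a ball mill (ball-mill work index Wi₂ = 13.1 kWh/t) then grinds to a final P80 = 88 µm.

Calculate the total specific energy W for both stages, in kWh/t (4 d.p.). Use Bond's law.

W = 10·Wi·(P80^(-½) − F80^(-½))
Stage 1 (14386→704 µm, Wi₁=13.4): W₁ = 10·13.4·(0.037689 − 0.008337) = 3.9331 kWh/t
Stage 2 (704→88 µm, Wi₂=13.1): W₂ = 10·13.1·(0.106600 − 0.037689) = 9.0274 kWh/t
W = W₁ + W₂ = 3.9331 + 9.0274 = 12.9605 kWh/t

W = 12.9605 kWh/t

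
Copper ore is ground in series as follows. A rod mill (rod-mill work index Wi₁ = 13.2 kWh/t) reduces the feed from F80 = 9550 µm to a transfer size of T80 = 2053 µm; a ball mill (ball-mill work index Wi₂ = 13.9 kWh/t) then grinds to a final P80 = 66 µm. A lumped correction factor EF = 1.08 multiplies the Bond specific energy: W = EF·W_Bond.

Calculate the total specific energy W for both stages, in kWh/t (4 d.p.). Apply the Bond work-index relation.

W = 16.8528 kWh/t

W_Bond = 10·Wi·(1/√P₈₀ − 1/√F₈₀)
Stage 1 (9550→2053 µm, Wi₁=13.2): W₁ = 10·13.2·(0.022070 − 0.010233) = 1.5625 kWh/t
Stage 2 (2053→66 µm, Wi₂=13.9): W₂ = 10·13.9·(0.123091 − 0.022070) = 14.0420 kWh/t
W = W₁ + W₂ = 1.5625 + 14.0420 = 15.6045 kWh/t
Corrected W = EF·W_Bond = 1.08·15.6045 = 16.8528 kWh/t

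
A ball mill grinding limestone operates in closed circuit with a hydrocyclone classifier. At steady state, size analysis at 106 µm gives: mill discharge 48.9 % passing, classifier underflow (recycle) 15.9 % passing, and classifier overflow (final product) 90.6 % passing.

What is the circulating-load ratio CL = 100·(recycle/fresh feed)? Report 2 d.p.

Two-product formula at 106 µm:
d + r·d = r·u + o → r(d−u) = o−d
r = (90.6 − 48.9)/(48.9 − 15.9) = 41.7/33.0 = 1.2636
CL = 100·r = 126.36 %

CL = 126.36 %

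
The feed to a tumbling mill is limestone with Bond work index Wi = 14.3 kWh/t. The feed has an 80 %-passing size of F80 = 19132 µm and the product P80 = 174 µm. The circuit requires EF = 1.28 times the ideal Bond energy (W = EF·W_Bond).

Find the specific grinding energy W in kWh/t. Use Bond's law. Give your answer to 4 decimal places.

W = 10 Wi (1/√P80 − 1/√F80)  [Bond]
1/√174 = 0.075810;  1/√19132 = 0.007230
W = 10·14.3·(0.075810 − 0.007230) = 9.8070 kWh/t
Apply correction: 9.8070 × 1.28 = 12.5529 kWh/t

W = 12.5529 kWh/t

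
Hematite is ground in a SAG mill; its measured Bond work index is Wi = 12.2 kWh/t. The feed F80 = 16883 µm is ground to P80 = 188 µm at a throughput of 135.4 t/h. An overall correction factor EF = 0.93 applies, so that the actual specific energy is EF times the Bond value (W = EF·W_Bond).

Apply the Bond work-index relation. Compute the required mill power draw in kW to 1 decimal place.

Bond:  W = 10 Wi (1/√P − 1/√F)
W = 10·12.2·(1/√188 − 1/√16883) = 10·12.2·(0.065236) = 7.9588 kWh/t
With EF = 0.93: W = 7.9588·0.93 = 7.4017 kWh/t
P = W·T = 7.4017·135.4 = 1002.2 kW

P = 1002.2 kW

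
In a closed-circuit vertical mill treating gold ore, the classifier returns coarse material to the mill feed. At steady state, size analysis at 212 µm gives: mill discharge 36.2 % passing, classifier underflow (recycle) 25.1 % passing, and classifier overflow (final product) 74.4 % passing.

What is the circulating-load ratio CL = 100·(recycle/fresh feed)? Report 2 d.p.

CL = 344.14 %

Two-product formula at 212 µm:
(1+r)·d = r·u + o ⇒ r = (o−d)/(d−u)
r = (74.4 − 36.2)/(36.2 − 25.1) = 38.2/11.1 = 3.4414
CL = 100·r = 344.14 %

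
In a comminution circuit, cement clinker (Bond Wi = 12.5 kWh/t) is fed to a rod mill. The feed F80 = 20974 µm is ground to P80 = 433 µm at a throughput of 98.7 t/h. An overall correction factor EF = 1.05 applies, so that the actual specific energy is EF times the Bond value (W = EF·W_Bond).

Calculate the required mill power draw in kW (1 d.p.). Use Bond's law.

P = 533.1 kW

W = 10 Wi / √P80 − 10 Wi / √F80
W = 10·12.5·(1/√433 − 1/√20974) = 10·12.5·(0.041152) = 5.1440 kWh/t
Apply correction: 5.1440 × 1.05 = 5.4012 kWh/t
Mill draw = 5.4012 × 98.7 = 533.1 kW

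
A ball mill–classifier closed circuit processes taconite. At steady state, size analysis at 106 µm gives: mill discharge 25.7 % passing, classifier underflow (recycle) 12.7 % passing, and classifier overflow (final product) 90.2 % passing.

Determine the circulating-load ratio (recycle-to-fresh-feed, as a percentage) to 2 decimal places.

CL = 496.15 %

Mass balance on the −106 µm fraction:
(1+r)·d = r·u + o ⇒ r = (o−d)/(d−u)
r = (90.2 − 25.7)/(25.7 − 12.7) = 64.5/13.0 = 4.9615
CL = 100·r = 496.15 %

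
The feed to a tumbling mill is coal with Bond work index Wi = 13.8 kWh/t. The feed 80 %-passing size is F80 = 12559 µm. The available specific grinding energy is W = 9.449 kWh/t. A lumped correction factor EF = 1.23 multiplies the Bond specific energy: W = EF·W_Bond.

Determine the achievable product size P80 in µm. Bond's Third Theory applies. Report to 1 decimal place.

Bond:  W = 10 Wi (1/√P − 1/√F)
W_Bond = W / EF = 9.449 / 1.23 = 7.6821 kWh/t
⇒ 1/√P80 = W_Bond/(10 Wi) + 1/√F80
  = 7.6821/(10·13.8) + 1/√12559 = 0.055667 + 0.008923 = 0.064591
P80 = (1/0.064591)² = 15.4821² = 239.70 µm

P80 = 239.7 µm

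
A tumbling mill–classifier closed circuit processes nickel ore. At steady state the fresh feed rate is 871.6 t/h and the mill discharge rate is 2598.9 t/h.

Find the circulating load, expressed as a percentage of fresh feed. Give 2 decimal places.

CL = 198.18 %

Steady state: M = F + R.
R = M − F = 2598.9 − 871.6 = 1727.3 t/h
CL = 100·R/F = 100·1727.3/871.6 = 198.18 %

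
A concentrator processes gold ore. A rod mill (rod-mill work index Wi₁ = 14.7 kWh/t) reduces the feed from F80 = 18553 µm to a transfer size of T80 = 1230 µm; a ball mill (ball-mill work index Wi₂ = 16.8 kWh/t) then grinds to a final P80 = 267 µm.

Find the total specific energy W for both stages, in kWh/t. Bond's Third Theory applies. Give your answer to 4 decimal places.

W = 10 Wi (1/√P80 − 1/√F80)  [Bond]
Stage 1 (18553→1230 µm, Wi₁=14.7): W₁ = 10·14.7·(0.028513 − 0.007342) = 3.1122 kWh/t
Stage 2 (1230→267 µm, Wi₂=16.8): W₂ = 10·16.8·(0.061199 − 0.028513) = 5.4912 kWh/t
W = W₁ + W₂ = 3.1122 + 5.4912 = 8.6034 kWh/t

W = 8.6034 kWh/t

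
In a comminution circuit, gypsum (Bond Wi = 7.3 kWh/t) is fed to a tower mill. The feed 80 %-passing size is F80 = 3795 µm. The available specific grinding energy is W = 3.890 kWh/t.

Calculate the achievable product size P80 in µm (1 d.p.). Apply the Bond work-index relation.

P80 = 206.9 µm

Bond: W = 10·Wi·(1/√P80 − 1/√F80)
P80^-0.5 = F80^-0.5 + W/(10 Wi)
  = 3.8900/(10·7.3) + 1/√3795 = 0.053288 + 0.016233 = 0.069520
P80 = (1/0.069520)² = 14.3842² = 206.91 µm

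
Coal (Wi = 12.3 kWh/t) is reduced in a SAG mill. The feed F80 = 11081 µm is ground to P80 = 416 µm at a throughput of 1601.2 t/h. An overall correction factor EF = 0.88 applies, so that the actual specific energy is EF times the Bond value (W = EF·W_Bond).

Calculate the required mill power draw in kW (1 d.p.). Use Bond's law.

P = 6851.0 kW

W = 10 Wi / √P80 − 10 Wi / √F80
W = 10·12.3·(1/√416 − 1/√11081) = 10·12.3·(0.039529) = 4.8621 kWh/t
W_actual = 0.88 × 4.8621 = 4.2787 kWh/t
Power = W × throughput = 4.2787 kWh/t × 1601.2 t/h = 6851.0 kW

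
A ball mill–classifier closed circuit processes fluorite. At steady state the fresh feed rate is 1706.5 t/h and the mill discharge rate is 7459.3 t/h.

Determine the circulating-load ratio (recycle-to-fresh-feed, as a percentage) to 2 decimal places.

Steady state: M = F + R.
R = M − F = 7459.3 − 1706.5 = 5752.8 t/h
CL = 100·R/F = 100·5752.8/1706.5 = 337.11 %

CL = 337.11 %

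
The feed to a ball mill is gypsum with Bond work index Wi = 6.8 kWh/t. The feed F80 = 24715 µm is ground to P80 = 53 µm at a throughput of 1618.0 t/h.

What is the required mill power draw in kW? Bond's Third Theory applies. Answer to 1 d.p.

P = 14413.1 kW

W = 10 Wi (1/√P80 − 1/√F80)  [Bond]
W = 10·6.8·(1/√53 − 1/√24715) = 10·6.8·(0.131000) = 8.9080 kWh/t
Mill draw = 8.9080 × 1618.0 = 14413.1 kW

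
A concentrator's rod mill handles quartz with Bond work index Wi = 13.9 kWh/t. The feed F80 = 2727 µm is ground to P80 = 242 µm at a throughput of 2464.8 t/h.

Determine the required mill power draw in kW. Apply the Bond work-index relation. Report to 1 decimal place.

Bond:  W = 10 Wi (1/√P − 1/√F)
W = 10·13.9·(1/√242 − 1/√2727) = 10·13.9·(0.045133) = 6.2735 kWh/t
Mill draw = 6.2735 × 2464.8 = 15462.9 kW

P = 15462.9 kW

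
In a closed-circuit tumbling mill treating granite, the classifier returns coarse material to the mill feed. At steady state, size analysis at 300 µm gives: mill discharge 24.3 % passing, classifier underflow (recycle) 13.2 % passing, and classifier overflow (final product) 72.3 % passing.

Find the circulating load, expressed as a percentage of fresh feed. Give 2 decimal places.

CL = 432.43 %

Mass balance on the −300 µm fraction:
d + r·d = r·u + o → r(d−u) = o−d
r = (72.3 − 24.3)/(24.3 − 13.2) = 48.0/11.1 = 4.3243
CL = 100·r = 432.43 %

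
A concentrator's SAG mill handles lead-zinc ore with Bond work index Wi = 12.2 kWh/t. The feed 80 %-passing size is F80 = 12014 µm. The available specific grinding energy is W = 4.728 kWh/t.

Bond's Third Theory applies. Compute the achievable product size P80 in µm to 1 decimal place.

Bond: W = 10·Wi·(1/√P80 − 1/√F80)
P80^-0.5 = F80^-0.5 + W/(10 Wi)
  = 4.7280/(10·12.2) + 1/√12014 = 0.038754 + 0.009123 = 0.047877
P80 = (1/0.047877)² = 20.8866² = 436.25 µm

P80 = 436.3 µm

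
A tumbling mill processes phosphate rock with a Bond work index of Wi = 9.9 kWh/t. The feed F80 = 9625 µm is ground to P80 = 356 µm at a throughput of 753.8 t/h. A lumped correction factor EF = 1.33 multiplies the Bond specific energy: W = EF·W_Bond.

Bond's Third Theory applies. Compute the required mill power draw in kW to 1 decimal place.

P = 4248.7 kW

Bond:  W = 10 Wi (1/√P − 1/√F)
W = 10·9.9·(1/√356 − 1/√9625) = 10·9.9·(0.042807) = 4.2379 kWh/t
Corrected W = EF·W_Bond = 1.33·4.2379 = 5.6364 kWh/t
Power = W × throughput = 5.6364 kWh/t × 753.8 t/h = 4248.7 kW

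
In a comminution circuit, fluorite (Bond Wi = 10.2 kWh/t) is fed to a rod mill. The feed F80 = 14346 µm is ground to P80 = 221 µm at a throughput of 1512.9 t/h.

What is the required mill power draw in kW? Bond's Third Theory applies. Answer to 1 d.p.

Bond:  W = 10 Wi (1/√P − 1/√F)
W = 10·10.2·(1/√221 − 1/√14346) = 10·10.2·(0.058918) = 6.0097 kWh/t
Mill draw = 6.0097 × 1512.9 = 9092.0 kW

P = 9092.0 kW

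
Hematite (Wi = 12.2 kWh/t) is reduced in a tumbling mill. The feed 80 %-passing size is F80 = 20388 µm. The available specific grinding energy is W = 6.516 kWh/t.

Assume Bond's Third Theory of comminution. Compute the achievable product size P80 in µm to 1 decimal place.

W = 10 Wi (1/√P80 − 1/√F80)  [Bond]
⇒ 1/√P80 = W/(10 Wi) + 1/√F80
  = 6.5160/(10·12.2) + 1/√20388 = 0.053410 + 0.007003 = 0.060413
P80 = (1/0.060413)² = 16.5526² = 273.99 µm

P80 = 274.0 µm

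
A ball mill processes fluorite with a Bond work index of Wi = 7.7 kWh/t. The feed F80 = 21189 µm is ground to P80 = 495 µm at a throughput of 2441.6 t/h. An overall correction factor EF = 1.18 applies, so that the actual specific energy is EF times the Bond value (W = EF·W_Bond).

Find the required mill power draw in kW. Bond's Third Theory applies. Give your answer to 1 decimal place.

W = 10 Wi (1/√P80 − 1/√F80)  [Bond]
W = 10·7.7·(1/√495 − 1/√21189) = 10·7.7·(0.038077) = 2.9319 kWh/t
With EF = 1.18: W = 2.9319·1.18 = 3.4597 kWh/t
Power = W × throughput = 3.4597 kWh/t × 2441.6 t/h = 8447.1 kW

P = 8447.1 kW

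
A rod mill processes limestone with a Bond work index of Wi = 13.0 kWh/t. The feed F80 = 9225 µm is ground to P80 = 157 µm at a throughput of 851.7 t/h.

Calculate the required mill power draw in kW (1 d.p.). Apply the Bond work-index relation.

P = 7683.7 kW

W_Bond = 10·Wi·(1/√P₈₀ − 1/√F₈₀)
W = 10·13.0·(1/√157 − 1/√9225) = 10·13.0·(0.069397) = 9.0216 kWh/t
P_mill = W·ṁ = 9.0216·851.7 = 7683.7 kW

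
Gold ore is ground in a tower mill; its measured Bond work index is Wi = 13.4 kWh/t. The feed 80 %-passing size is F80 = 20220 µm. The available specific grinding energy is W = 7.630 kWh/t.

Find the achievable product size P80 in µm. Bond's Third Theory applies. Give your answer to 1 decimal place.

W = 10 Wi (1/√P80 − 1/√F80)  [Bond]
⇒ 1/√P80 = W/(10 Wi) + 1/√F80
  = 7.6300/(10·13.4) + 1/√20220 = 0.056940 + 0.007032 = 0.063973
P80 = (1/0.063973)² = 15.6316² = 244.35 µm

P80 = 244.3 µm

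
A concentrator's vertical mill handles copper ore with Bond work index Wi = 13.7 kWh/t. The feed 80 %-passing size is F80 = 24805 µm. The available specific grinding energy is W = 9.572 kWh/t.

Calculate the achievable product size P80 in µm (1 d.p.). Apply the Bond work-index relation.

W = 10 Wi (1/√P80 − 1/√F80)  [Bond]
⇒ 1/√P80 = W/(10·Wi) + 1/√F80
  = 9.5720/(10·13.7) + 1/√24805 = 0.069869 + 0.006349 = 0.076218
P80 = (1/0.076218)² = 13.1203² = 172.14 µm

P80 = 172.1 µm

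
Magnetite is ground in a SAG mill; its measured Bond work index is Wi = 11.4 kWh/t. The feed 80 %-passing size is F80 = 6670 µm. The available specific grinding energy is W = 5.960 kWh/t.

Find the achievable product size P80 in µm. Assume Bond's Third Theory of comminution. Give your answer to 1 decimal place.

P80 = 240.2 µm

W = 10 Wi (P80^-0.5 − F80^-0.5)
1/√P80 = 1/√F80 + W/(10·Wi)
  = 5.9600/(10·11.4) + 1/√6670 = 0.052281 + 0.012244 = 0.064525
P80 = (1/0.064525)² = 15.4978² = 240.18 µm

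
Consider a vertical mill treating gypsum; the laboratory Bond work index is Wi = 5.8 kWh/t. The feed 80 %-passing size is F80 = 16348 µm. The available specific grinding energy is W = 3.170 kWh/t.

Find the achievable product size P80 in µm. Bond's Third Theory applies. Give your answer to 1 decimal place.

W_Bond = 10·Wi·(1/√P₈₀ − 1/√F₈₀)
P80^(−½) = W/(10 Wi) + F80^(−½)
  = 3.1700/(10·5.8) + 1/√16348 = 0.054655 + 0.007821 = 0.062476
P80 = (1/0.062476)² = 16.0061² = 256.19 µm

P80 = 256.2 µm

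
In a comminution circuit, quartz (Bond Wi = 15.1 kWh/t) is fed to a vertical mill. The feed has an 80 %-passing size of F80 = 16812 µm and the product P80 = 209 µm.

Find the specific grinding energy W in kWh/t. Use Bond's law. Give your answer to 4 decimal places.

W = 9.2803 kWh/t

Bond: W = 10·Wi·(1/√P80 − 1/√F80)
1/√209 = 0.069171;  1/√16812 = 0.007712
W = 10·15.1·(0.069171 − 0.007712) = 9.2803 kWh/t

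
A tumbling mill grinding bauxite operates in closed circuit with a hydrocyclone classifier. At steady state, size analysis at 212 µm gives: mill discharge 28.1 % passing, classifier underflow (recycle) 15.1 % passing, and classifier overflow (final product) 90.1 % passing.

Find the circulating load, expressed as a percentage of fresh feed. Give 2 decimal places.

CL = 476.92 %

Balance %-passing 212 µm (r = R/F):
(1+r)·d = r·u + o ⇒ r = (o−d)/(d−u)
r = (90.1 − 28.1)/(28.1 − 15.1) = 62.0/13.0 = 4.7692
CL = 100·r = 476.92 %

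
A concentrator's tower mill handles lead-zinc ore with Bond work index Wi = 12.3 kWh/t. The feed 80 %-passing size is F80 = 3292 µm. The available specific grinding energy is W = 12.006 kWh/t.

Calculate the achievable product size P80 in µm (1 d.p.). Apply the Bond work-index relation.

P80 = 75.6 µm

W = 10·Wi·[P80^(−½) − F80^(−½)]
P80^(−½) = W/(10 Wi) + F80^(−½)
  = 12.0060/(10·12.3) + 1/√3292 = 0.097610 + 0.017429 = 0.115039
P80 = (1/0.115039)² = 8.6927² = 75.56 µm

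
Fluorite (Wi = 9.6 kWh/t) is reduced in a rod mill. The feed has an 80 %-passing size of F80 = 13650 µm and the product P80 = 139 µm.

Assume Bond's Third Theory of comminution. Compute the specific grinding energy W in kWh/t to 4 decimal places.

W_Bond = 10·Wi·(1/√P₈₀ − 1/√F₈₀)
1/√139 = 0.084819;  1/√13650 = 0.008559
W = 10·9.6·(0.084819 − 0.008559) = 7.3209 kWh/t

W = 7.3209 kWh/t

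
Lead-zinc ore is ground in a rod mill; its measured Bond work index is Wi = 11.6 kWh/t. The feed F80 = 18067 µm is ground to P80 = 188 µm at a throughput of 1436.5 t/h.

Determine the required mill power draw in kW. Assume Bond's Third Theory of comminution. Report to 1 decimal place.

P = 10913.3 kW

W = 10 Wi / √P80 − 10 Wi / √F80
W = 10·11.6·(1/√188 − 1/√18067) = 10·11.6·(0.065493) = 7.5972 kWh/t
P = W·T = 7.5972·1436.5 = 10913.3 kW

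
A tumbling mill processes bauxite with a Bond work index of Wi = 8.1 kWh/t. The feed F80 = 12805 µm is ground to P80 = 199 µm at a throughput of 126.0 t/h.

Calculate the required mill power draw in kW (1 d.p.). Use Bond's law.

W = 10·Wi·(P80^(-½) − F80^(-½))
W = 10·8.1·(1/√199 − 1/√12805) = 10·8.1·(0.062051) = 5.0261 kWh/t
Mill draw = 5.0261 × 126.0 = 633.3 kW

P = 633.3 kW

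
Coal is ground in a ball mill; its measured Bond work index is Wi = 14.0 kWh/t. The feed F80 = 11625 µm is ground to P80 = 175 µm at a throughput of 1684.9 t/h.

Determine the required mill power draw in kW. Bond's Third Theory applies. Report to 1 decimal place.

P = 15643.5 kW

Bond: W = 10·Wi·(1/√P80 − 1/√F80)
W = 10·14.0·(1/√175 − 1/√11625) = 10·14.0·(0.066318) = 9.2845 kWh/t
Mill draw = 9.2845 × 1684.9 = 15643.5 kW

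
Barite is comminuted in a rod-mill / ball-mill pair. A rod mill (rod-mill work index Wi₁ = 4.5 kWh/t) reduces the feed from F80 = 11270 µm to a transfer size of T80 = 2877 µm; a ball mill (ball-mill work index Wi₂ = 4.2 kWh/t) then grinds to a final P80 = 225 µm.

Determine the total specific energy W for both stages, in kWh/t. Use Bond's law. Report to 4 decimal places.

W = 2.4320 kWh/t

W_Bond = 10·Wi·(1/√P₈₀ − 1/√F₈₀)
Stage 1 (11270→2877 µm, Wi₁=4.5): W₁ = 10·4.5·(0.018644 − 0.009420) = 0.4151 kWh/t
Stage 2 (2877→225 µm, Wi₂=4.2): W₂ = 10·4.2·(0.066667 − 0.018644) = 2.0170 kWh/t
W = W₁ + W₂ = 0.4151 + 2.0170 = 2.4320 kWh/t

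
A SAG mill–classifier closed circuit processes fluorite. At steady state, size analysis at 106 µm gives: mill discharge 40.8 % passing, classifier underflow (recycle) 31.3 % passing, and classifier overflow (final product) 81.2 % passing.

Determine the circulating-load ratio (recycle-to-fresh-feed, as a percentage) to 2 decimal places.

Mass balance on the −106 µm fraction:
r = (o − d)/(d − u)
r = (81.2 − 40.8)/(40.8 − 31.3) = 40.4/9.5 = 4.2526
CL = 100·r = 425.26 %

CL = 425.26 %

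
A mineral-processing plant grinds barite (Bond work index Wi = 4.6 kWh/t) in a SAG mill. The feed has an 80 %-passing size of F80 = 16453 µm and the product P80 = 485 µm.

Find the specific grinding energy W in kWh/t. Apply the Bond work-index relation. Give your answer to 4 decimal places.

W_Bond = 10·Wi·(1/√P₈₀ − 1/√F₈₀)
1/√485 = 0.045408;  1/√16453 = 0.007796
W = 10·4.6·(0.045408 − 0.007796) = 1.7301 kWh/t

W = 1.7301 kWh/t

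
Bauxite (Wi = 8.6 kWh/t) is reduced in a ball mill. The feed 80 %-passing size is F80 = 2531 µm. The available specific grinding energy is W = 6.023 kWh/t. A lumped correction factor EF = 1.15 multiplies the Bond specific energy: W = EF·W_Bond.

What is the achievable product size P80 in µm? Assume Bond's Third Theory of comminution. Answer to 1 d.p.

P80 = 153.3 µm

Bond: W = 10·Wi·(1/√P80 − 1/√F80)
W_Bond = W / EF = 6.023 / 1.15 = 5.2374 kWh/t
⇒ 1/√P80 = W_Bond/(10 Wi) + 1/√F80
  = 5.2374/(10·8.6) + 1/√2531 = 0.060900 + 0.019877 = 0.080777
P80 = (1/0.080777)² = 12.3798² = 153.26 µm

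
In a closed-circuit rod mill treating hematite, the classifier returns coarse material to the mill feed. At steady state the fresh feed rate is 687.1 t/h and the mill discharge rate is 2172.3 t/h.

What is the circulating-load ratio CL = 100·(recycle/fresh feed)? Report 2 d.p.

CL = 216.15 %

M = F + R at steady state, so:
R = M − F = 2172.3 − 687.1 = 1485.2 t/h
CL = 100·R/F = 100·1485.2/687.1 = 216.15 %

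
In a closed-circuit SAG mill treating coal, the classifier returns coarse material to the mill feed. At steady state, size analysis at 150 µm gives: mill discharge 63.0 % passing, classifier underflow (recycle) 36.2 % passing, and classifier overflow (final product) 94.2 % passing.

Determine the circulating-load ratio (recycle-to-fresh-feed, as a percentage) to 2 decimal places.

CL = 116.42 %

Classifier node, passing 150 µm:
(1+r)·d = r·u + o ⇒ r = (o−d)/(d−u)
r = (94.2 − 63.0)/(63.0 − 36.2) = 31.2/26.8 = 1.1642
CL = 100·r = 116.42 %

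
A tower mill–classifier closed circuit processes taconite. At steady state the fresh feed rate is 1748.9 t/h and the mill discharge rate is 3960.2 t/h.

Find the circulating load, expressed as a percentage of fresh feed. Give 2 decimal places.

Discharge = new feed + return, hence
R = M − F = 3960.2 − 1748.9 = 2211.3 t/h
CL = 100·R/F = 100·2211.3/1748.9 = 126.44 %

CL = 126.44 %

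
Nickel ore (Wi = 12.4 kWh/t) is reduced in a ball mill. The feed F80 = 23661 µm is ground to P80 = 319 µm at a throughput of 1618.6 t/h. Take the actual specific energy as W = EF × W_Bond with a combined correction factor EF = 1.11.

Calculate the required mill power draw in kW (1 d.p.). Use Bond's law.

W = 10 Wi (1/√P80 − 1/√F80)  [Bond]
W = 10·12.4·(1/√319 − 1/√23661) = 10·12.4·(0.049488) = 6.1365 kWh/t
W_actual = 1.11 × 6.1365 = 6.8116 kWh/t
Mill draw = 6.8116 × 1618.6 = 11025.2 kW

P = 11025.2 kW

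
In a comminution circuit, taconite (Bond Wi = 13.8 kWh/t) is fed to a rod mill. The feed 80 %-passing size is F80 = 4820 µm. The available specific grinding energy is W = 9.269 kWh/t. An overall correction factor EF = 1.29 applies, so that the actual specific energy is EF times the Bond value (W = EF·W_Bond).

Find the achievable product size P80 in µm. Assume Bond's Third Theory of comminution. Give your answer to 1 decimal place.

Bond:  W = 10 Wi (1/√P − 1/√F)
W_Bond = W / EF = 9.269 / 1.29 = 7.1853 kWh/t
⇒ 1/√P80 = W_Bond/(10 Wi) + 1/√F80
  = 7.1853/(10·13.8) + 1/√4820 = 0.052067 + 0.014404 = 0.066471
P80 = (1/0.066471)² = 15.0442² = 226.33 µm

P80 = 226.3 µm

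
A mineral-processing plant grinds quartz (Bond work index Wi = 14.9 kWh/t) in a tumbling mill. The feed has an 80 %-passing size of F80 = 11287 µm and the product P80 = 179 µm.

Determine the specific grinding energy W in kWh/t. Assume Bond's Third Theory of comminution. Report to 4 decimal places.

W = 10 Wi / √P80 − 10 Wi / √F80
1/√179 = 0.074744;  1/√11287 = 0.009413
W = 10·14.9·(0.074744 − 0.009413) = 9.7343 kWh/t

W = 9.7343 kWh/t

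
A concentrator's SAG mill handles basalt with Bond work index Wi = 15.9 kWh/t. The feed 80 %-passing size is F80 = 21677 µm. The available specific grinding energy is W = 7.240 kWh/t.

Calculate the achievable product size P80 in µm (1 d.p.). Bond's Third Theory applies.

P80 = 365.2 µm

W = 10·Wi·(P80^(-½) − F80^(-½))
P80^-0.5 = F80^-0.5 + W/(10 Wi)
  = 7.2400/(10·15.9) + 1/√21677 = 0.045535 + 0.006792 = 0.052327
P80 = (1/0.052327)² = 19.1107² = 365.22 µm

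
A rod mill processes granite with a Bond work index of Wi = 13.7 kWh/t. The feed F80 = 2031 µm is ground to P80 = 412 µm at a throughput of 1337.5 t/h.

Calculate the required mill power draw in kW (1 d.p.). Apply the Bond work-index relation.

P = 4961.5 kW

Bond: W = 10·Wi·(1/√P80 − 1/√F80)
W = 10·13.7·(1/√412 − 1/√2031) = 10·13.7·(0.027077) = 3.7096 kWh/t
Power = W × throughput = 3.7096 kWh/t × 1337.5 t/h = 4961.5 kW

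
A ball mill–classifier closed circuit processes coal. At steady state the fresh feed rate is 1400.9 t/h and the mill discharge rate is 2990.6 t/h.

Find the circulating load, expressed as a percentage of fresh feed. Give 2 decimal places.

CL = 113.48 %

Mill node: discharge = fresh + recycle.
R = M − F = 2990.6 − 1400.9 = 1589.7 t/h
CL = 100·R/F = 100·1589.7/1400.9 = 113.48 %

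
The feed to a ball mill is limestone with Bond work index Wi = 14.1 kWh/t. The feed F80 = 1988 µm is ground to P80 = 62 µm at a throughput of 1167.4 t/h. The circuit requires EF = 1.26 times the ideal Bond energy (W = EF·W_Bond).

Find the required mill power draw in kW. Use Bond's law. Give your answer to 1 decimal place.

W = 10·Wi·(P80^(-½) − F80^(-½))
W = 10·14.1·(1/√62 − 1/√1988) = 10·14.1·(0.104572) = 14.7447 kWh/t
W_actual = 1.26 × 14.7447 = 18.5783 kWh/t
P_mill = W·ṁ = 18.5783·1167.4 = 21688.3 kW

P = 21688.3 kW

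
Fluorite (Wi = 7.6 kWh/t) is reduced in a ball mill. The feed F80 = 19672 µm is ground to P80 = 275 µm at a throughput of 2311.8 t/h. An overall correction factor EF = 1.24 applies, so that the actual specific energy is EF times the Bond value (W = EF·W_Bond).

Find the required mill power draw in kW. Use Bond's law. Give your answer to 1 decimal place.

Bond: W = 10·Wi·(1/√P80 − 1/√F80)
W = 10·7.6·(1/√275 − 1/√19672) = 10·7.6·(0.053172) = 4.0411 kWh/t
Apply correction: 4.0411 × 1.24 = 5.0110 kWh/t
Power = W × throughput = 5.0110 kWh/t × 2311.8 t/h = 11584.4 kW

P = 11584.4 kW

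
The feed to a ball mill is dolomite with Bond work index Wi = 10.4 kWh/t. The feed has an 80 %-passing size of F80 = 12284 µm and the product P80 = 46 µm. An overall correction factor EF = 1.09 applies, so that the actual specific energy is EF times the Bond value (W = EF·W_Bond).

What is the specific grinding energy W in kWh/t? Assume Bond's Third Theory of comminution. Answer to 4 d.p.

W = 10 Wi (P80^-0.5 − F80^-0.5)
1/√46 = 0.147442;  1/√12284 = 0.009023
W = 10·10.4·(0.147442 − 0.009023) = 14.3956 kWh/t
With EF = 1.09: W = 14.3956·1.09 = 15.6912 kWh/t

W = 15.6912 kWh/t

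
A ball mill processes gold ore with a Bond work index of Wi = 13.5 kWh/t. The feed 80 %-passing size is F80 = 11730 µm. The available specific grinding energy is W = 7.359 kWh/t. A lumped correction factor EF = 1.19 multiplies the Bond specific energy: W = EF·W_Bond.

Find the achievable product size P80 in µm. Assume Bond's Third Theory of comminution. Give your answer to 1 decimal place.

W = 10 Wi / √P80 − 10 Wi / √F80
W_Bond = W / EF = 7.359 / 1.19 = 6.1840 kWh/t
1/√P80 = 1/√F80 + W_Bond/(10·Wi)
  = 6.1840/(10·13.5) + 1/√11730 = 0.045808 + 0.009233 = 0.055041
P80 = (1/0.055041)² = 18.1683² = 330.09 µm

P80 = 330.1 µm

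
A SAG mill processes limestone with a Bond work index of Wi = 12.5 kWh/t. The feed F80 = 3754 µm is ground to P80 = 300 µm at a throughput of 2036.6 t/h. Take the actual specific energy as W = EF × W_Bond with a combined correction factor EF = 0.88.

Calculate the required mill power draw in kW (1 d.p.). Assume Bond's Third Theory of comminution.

W = 10 Wi (P80^-0.5 − F80^-0.5)
W = 10·12.5·(1/√300 − 1/√3754) = 10·12.5·(0.041414) = 5.1767 kWh/t
W_actual = 0.88 × 5.1767 = 4.5555 kWh/t
Mill draw = 4.5555 × 2036.6 = 9277.8 kW

P = 9277.8 kW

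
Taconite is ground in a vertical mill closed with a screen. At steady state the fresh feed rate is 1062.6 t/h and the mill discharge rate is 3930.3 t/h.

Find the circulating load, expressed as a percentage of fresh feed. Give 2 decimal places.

Steady state: M = F + R.
R = M − F = 3930.3 − 1062.6 = 2867.7 t/h
CL = 100·R/F = 100·2867.7/1062.6 = 269.88 %

CL = 269.88 %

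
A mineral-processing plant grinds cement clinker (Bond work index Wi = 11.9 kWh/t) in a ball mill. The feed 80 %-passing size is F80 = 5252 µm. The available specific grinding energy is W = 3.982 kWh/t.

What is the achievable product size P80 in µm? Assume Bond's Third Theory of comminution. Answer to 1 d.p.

W = 10·Wi·[P80^(−½) − F80^(−½)]
1/√P80 = 1/√F80 + W/(10·Wi)
  = 3.9820/(10·11.9) + 1/√5252 = 0.033462 + 0.013799 = 0.047261
P80 = (1/0.047261)² = 21.1592² = 447.71 µm

P80 = 447.7 µm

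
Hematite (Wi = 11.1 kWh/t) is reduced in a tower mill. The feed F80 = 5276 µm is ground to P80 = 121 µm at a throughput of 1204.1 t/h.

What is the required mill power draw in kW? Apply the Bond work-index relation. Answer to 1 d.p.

W = 10·Wi·[P80^(−½) − F80^(−½)]
W = 10·11.1·(1/√121 − 1/√5276) = 10·11.1·(0.077142) = 8.5627 kWh/t
Mill draw = 8.5627 × 1204.1 = 10310.4 kW

P = 10310.4 kW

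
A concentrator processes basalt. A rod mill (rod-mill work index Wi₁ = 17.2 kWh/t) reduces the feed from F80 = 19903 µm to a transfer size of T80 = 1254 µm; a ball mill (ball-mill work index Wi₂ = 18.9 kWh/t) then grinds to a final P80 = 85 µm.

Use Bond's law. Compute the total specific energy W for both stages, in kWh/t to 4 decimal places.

W = 10·Wi·(P80^(-½) − F80^(-½))
Stage 1 (19903→1254 µm, Wi₁=17.2): W₁ = 10·17.2·(0.028239 − 0.007088) = 3.6379 kWh/t
Stage 2 (1254→85 µm, Wi₂=18.9): W₂ = 10·18.9·(0.108465 − 0.028239) = 15.1627 kWh/t
W = W₁ + W₂ = 3.6379 + 15.1627 = 18.8007 kWh/t

W = 18.8007 kWh/t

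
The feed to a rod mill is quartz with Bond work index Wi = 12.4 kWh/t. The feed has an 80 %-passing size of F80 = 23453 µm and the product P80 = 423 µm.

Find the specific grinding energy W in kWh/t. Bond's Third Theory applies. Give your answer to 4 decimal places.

W = 10·Wi·[P80^(−½) − F80^(−½)]
1/√423 = 0.048622;  1/√23453 = 0.006530
W = 10·12.4·(0.048622 − 0.006530) = 5.2194 kWh/t

W = 5.2194 kWh/t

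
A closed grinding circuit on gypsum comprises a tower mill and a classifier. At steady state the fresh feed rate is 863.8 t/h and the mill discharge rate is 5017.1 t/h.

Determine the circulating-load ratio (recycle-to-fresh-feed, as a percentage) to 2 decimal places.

CL = 480.82 %

Discharge = new feed + return, hence
R = M − F = 5017.1 − 863.8 = 4153.3 t/h
CL = 100·R/F = 100·4153.3/863.8 = 480.82 %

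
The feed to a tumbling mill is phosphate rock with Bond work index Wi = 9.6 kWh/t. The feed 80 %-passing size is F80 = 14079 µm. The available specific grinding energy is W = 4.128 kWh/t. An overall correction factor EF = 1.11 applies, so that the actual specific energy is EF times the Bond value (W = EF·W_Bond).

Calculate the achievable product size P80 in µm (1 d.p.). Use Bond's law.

W_Bond = 10·Wi·(1/√P₈₀ − 1/√F₈₀)
W_Bond = W / EF = 4.128 / 1.11 = 3.7189 kWh/t
1/√P80 = 1/√F80 + W_Bond/(10·Wi)
  = 3.7189/(10·9.6) + 1/√14079 = 0.038739 + 0.008428 = 0.047167
P80 = (1/0.047167)² = 21.2015² = 449.50 µm

P80 = 449.5 µm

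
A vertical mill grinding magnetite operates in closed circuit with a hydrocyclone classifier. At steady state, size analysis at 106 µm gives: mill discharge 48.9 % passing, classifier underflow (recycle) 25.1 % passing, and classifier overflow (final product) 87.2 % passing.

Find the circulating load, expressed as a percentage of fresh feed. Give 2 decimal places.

CL = 160.92 %

Let r = R/F. Size balance at 106 µm:
(1+r)d = ru + o → r = (o−d)/(d−u)
r = (87.2 − 48.9)/(48.9 − 25.1) = 38.3/23.8 = 1.6092
CL = 100·r = 160.92 %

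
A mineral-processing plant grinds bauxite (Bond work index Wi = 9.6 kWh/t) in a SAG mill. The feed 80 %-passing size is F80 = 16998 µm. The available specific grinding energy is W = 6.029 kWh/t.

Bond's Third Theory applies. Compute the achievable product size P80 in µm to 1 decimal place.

W = 10·Wi·(P80^(-½) − F80^(-½))
⇒ 1/√P80 = W/(10 Wi) + 1/√F80
  = 6.0290/(10·9.6) + 1/√16998 = 0.062802 + 0.007670 = 0.070472
P80 = (1/0.070472)² = 14.1900² = 201.36 µm

P80 = 201.4 µm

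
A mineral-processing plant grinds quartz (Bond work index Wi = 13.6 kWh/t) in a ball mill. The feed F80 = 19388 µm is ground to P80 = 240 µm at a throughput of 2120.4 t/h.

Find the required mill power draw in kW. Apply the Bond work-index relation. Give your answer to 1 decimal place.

P = 16543.4 kW

W = 10 Wi / √P80 − 10 Wi / √F80
W = 10·13.6·(1/√240 − 1/√19388) = 10·13.6·(0.057368) = 7.8020 kWh/t
P_mill = W·ṁ = 7.8020·2120.4 = 16543.4 kW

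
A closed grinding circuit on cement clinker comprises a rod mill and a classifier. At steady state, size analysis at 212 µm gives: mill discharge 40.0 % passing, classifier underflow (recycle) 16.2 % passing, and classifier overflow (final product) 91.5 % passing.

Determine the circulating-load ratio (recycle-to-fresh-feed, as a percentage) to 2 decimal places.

Two-product formula at 212 µm:
d + r·d = r·u + o → r(d−u) = o−d
r = (91.5 − 40.0)/(40.0 − 16.2) = 51.5/23.8 = 2.1639
CL = 100·r = 216.39 %

CL = 216.39 %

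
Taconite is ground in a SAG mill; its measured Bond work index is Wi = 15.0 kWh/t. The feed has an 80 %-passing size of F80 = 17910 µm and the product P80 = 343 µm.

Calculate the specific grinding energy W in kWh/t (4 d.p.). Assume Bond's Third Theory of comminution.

W = 6.9784 kWh/t

Bond: W = 10·Wi·(1/√P80 − 1/√F80)
1/√343 = 0.053995;  1/√17910 = 0.007472
W = 10·15.0·(0.053995 − 0.007472) = 6.9784 kWh/t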